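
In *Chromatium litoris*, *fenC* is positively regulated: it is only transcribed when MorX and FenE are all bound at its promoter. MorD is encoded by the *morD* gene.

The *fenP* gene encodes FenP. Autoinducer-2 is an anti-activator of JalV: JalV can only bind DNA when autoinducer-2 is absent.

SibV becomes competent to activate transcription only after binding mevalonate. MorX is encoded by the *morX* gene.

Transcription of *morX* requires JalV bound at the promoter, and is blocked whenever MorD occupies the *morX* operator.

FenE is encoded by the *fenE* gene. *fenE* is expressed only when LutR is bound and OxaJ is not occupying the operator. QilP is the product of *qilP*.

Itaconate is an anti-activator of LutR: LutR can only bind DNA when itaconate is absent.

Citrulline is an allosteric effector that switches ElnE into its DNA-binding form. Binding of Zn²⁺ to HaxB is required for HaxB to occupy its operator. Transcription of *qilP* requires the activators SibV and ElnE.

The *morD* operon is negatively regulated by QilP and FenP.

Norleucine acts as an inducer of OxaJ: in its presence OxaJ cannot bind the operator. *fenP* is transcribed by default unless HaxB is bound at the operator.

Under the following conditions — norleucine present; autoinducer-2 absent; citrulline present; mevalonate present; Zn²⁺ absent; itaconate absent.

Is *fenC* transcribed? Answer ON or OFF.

ON

Mevalonate is present, so SibV is active.
Citrulline is present, so ElnE is active.
No repressor is bound and SibV and ElnE are active, so *qilP* is transcribed.
So QilP is produced and active.
Zn²⁺ is absent, so HaxB is inactive.
With no repressor bound, *fenP* is transcribed.
So FenP is produced and active.
With repressor QilP bound, *morD* is not transcribed.
So MorD is not produced.
Autoinducer-2 is absent, so JalV is active.
No repressor is bound and JalV is active, so *morX* is transcribed.
So MorX is produced and active.
Itaconate is absent, so LutR is active.
Norleucine is present, so OxaJ is inactive.
No repressor is bound and LutR is active, so *fenE* is transcribed.
So FenE is produced and active.
No repressor is bound and MorX and FenE are active, so *fenC* is transcribed.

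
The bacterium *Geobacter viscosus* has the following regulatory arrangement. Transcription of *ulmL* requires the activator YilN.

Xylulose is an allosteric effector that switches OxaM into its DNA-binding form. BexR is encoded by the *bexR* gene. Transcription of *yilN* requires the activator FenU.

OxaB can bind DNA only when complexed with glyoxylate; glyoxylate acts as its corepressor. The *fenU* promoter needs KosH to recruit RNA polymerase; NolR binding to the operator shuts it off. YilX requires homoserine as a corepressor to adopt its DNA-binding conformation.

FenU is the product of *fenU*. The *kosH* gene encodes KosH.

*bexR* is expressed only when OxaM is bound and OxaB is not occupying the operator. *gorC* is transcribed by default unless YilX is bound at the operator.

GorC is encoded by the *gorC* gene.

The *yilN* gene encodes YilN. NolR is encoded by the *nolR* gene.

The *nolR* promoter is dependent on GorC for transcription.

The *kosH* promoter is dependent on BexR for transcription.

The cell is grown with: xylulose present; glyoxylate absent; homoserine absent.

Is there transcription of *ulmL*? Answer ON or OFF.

Homoserine is absent, so YilX is inactive.
With no repressor bound, *gorC* is transcribed.
So GorC is produced and active.
No repressor is bound and GorC is active, so *nolR* is transcribed.
So NolR is produced and active.
Glyoxylate is absent, so OxaB is inactive.
Xylulose is present, so OxaM is active.
No repressor is bound and OxaM is active, so *bexR* is transcribed.
So BexR is produced and active.
No repressor is bound and BexR is active, so *kosH* is transcribed.
So KosH is produced and active.
With repressor NolR bound, *fenU* is not transcribed.
So FenU is not produced.
Required activator FenU is absent, so *yilN* is not transcribed.
So YilN is not produced.
Required activator YilN is absent, so *ulmL* is not transcribed.

OFF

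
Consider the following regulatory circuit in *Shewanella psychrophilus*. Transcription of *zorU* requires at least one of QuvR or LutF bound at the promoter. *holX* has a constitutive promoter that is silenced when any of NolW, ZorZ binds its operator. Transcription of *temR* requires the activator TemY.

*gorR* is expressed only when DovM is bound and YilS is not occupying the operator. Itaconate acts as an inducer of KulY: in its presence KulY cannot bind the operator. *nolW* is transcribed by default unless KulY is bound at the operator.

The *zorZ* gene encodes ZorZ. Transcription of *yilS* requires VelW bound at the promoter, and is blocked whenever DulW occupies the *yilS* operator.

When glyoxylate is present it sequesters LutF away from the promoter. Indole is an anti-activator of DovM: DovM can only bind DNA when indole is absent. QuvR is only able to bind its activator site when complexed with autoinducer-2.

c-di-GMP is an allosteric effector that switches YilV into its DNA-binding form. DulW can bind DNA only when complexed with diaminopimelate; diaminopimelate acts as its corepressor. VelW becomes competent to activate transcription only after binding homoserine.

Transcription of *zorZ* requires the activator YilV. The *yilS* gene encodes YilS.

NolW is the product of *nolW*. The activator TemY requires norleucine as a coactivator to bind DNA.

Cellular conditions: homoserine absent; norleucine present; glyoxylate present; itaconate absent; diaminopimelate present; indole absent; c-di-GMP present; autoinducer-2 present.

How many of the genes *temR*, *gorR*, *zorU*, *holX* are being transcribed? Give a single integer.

3

Norleucine is present, so TemY is active.
No repressor is bound and TemY is active, so *temR* is transcribed.
→ *temR* is ON.
Indole is absent, so DovM is active.
Homoserine is absent, so VelW is inactive.
Diaminopimelate is present, so DulW is active.
With repressor DulW bound, *yilS* is not transcribed.
So YilS is not produced.
No repressor is bound and DovM is active, so *gorR* is transcribed.
→ *gorR* is ON.
Autoinducer-2 is present, so QuvR is active.
Glyoxylate is present, so LutF is inactive.
Activator QuvR is present, so *zorU* is transcribed.
→ *zorU* is ON.
Itaconate is absent, so KulY is active.
With repressor KulY bound, *nolW* is not transcribed.
So NolW is not produced.
c-di-GMP is present, so YilV is active.
No repressor is bound and YilV is active, so *zorZ* is transcribed.
So ZorZ is produced and active.
With repressor ZorZ bound, *holX* is not transcribed.
→ *holX* is OFF.
3 of the 4 genes are transcribed.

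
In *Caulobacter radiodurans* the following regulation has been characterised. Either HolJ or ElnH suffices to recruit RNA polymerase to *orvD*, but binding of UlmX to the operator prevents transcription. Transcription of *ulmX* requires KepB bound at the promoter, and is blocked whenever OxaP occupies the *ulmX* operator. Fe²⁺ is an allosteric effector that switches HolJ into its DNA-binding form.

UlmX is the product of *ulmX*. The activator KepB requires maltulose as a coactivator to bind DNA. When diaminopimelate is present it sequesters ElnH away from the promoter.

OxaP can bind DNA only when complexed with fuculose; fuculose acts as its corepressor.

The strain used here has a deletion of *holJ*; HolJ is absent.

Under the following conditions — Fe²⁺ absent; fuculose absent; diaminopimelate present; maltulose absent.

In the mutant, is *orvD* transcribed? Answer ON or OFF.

OFF

Fuculose is absent, so OxaP is inactive.
Maltulose is absent, so KepB is inactive.
Required activator KepB is absent, so *ulmX* is not transcribed.
So UlmX is not produced.
HolJ is non-functional in this strain, so it has no effect.
Diaminopimelate is present, so ElnH is inactive.
No activator is available at the *orvD* promoter, so *orvD* is not transcribed.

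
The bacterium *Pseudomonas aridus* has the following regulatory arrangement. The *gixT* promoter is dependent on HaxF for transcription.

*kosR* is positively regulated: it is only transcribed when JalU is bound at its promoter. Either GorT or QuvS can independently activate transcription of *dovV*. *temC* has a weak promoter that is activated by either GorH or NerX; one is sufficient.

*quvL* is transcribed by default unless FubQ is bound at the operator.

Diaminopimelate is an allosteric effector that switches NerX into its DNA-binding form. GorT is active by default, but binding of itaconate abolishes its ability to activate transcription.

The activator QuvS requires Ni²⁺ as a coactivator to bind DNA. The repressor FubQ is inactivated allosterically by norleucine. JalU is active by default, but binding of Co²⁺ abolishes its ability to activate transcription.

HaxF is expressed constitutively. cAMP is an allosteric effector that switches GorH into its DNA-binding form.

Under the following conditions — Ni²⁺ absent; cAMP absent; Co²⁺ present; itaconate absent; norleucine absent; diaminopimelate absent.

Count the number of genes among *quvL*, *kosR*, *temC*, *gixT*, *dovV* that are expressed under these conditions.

Norleucine is absent, so FubQ is active.
With repressor FubQ bound, *quvL* is not transcribed.
→ *quvL* is OFF.
Co²⁺ is present, so JalU is inactive.
Required activator JalU is absent, so *kosR* is not transcribed.
→ *kosR* is OFF.
cAMP is absent, so GorH is inactive.
Diaminopimelate is absent, so NerX is inactive.
No activator is available at the *temC* promoter, so *temC* is not transcribed.
→ *temC* is OFF.
HaxF is produced constitutively and is active.
No repressor is bound and HaxF is active, so *gixT* is transcribed.
→ *gixT* is ON.
Itaconate is absent, so GorT is active.
Ni²⁺ is absent, so QuvS is inactive.
Activator GorT is present, so *dovV* is transcribed.
→ *dovV* is ON.
2 of the 5 genes are transcribed.

2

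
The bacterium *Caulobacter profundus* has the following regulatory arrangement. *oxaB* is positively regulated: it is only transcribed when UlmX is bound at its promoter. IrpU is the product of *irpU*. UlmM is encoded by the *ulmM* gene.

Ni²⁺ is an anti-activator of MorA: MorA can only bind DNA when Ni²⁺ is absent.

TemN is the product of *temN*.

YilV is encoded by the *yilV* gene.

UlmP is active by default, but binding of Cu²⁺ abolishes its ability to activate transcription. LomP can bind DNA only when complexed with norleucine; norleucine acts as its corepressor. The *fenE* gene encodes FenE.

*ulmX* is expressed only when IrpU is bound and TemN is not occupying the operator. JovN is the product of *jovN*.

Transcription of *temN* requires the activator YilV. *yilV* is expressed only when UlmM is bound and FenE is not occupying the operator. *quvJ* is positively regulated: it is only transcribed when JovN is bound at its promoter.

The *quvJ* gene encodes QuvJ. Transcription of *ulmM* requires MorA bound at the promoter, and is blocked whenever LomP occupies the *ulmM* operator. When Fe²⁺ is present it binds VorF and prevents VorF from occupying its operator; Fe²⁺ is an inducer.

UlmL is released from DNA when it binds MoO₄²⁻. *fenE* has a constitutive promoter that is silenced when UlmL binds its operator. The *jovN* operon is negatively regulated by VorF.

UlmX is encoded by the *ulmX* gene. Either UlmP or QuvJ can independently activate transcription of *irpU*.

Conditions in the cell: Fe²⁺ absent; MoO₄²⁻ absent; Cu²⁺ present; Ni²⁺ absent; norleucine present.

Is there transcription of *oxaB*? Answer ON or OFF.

OFF

MoO₄²⁻ is absent, so UlmL is active.
With repressor UlmL bound, *fenE* is not transcribed.
So FenE is not produced.
Norleucine is present, so LomP is active.
Ni²⁺ is absent, so MorA is active.
With repressor LomP bound, *ulmM* is not transcribed.
So UlmM is not produced.
Required activator UlmM is absent, so *yilV* is not transcribed.
So YilV is not produced.
Required activator YilV is absent, so *temN* is not transcribed.
So TemN is not produced.
Cu²⁺ is present, so UlmP is inactive.
Fe²⁺ is absent, so VorF is active.
With repressor VorF bound, *jovN* is not transcribed.
So JovN is not produced.
Required activator JovN is absent, so *quvJ* is not transcribed.
So QuvJ is not produced.
No activator is available at the *irpU* promoter, so *irpU* is not transcribed.
So IrpU is not produced.
Required activator IrpU is absent, so *ulmX* is not transcribed.
So UlmX is not produced.
Required activator UlmX is absent, so *oxaB* is not transcribed.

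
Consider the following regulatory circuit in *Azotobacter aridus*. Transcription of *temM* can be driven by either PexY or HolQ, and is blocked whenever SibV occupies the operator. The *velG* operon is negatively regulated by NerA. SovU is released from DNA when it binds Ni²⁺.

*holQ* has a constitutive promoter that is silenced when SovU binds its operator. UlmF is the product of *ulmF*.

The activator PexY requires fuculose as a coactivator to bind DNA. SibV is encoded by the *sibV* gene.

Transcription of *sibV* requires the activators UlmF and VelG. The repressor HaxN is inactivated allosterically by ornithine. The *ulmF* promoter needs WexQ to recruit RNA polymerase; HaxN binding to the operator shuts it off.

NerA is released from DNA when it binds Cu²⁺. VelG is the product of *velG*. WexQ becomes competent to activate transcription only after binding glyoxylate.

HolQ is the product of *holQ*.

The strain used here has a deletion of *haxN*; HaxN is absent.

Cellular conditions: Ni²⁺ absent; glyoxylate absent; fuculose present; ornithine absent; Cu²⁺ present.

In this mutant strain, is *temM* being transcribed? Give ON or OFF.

Fuculose is present, so PexY is active.
Ni²⁺ is absent, so SovU is active.
With repressor SovU bound, *holQ* is not transcribed.
So HolQ is not produced.
Glyoxylate is absent, so WexQ is inactive.
HaxN is non-functional in this strain, so it has no effect.
Required activator WexQ is absent, so *ulmF* is not transcribed.
So UlmF is not produced.
Cu²⁺ is present, so NerA is inactive.
With no repressor bound, *velG* is transcribed.
So VelG is produced and active.
Required activator UlmF is absent, so *sibV* is not transcribed.
So SibV is not produced.
Activator PexY is present, so *temM* is transcribed.

ON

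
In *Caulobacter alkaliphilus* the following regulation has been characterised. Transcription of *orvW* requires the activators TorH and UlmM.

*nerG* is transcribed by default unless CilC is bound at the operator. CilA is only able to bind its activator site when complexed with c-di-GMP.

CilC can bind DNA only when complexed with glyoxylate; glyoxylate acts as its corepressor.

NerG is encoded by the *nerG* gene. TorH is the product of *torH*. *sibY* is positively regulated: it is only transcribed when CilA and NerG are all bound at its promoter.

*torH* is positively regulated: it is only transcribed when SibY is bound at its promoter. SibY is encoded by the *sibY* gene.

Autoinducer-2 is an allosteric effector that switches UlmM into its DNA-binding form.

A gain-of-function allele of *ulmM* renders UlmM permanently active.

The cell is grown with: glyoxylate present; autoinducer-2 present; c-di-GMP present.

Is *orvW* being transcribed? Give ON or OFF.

OFF

c-di-GMP is present, so CilA is active.
Glyoxylate is present, so CilC is active.
With repressor CilC bound, *nerG* is not transcribed.
So NerG is not produced.
Required activator NerG is absent, so *sibY* is not transcribed.
So SibY is not produced.
Required activator SibY is absent, so *torH* is not transcribed.
So TorH is not produced.
UlmM is constitutively active in this strain.
Required activator TorH is absent, so *orvW* is not transcribed.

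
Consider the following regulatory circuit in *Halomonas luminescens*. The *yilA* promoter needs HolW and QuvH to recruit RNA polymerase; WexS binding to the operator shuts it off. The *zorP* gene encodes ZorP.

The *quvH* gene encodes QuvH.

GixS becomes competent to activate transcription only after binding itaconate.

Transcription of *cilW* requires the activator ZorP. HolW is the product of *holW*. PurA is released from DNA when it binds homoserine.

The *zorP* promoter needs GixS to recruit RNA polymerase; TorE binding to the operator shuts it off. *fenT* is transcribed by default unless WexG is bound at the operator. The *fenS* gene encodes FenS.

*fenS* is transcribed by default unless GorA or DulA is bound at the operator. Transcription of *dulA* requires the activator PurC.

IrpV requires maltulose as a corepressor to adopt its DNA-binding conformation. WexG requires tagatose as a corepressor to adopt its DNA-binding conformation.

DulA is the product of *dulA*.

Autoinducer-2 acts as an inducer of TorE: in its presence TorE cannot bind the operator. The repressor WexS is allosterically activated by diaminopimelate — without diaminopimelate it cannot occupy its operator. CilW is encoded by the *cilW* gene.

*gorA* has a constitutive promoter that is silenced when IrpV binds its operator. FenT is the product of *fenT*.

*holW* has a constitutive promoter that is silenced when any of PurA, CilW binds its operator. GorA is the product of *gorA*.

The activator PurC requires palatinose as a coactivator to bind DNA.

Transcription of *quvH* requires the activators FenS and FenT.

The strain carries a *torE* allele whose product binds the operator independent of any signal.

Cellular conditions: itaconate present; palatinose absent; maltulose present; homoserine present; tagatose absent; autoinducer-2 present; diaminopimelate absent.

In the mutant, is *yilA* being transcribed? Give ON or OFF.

Diaminopimelate is absent, so WexS is inactive.
Homoserine is present, so PurA is inactive.
Itaconate is present, so GixS is active.
TorE is constitutively active in this strain.
With repressor TorE bound, *zorP* is not transcribed.
So ZorP is not produced.
Required activator ZorP is absent, so *cilW* is not transcribed.
So CilW is not produced.
With no repressor bound, *holW* is transcribed.
So HolW is produced and active.
Maltulose is present, so IrpV is active.
With repressor IrpV bound, *gorA* is not transcribed.
So GorA is not produced.
Palatinose is absent, so PurC is inactive.
Required activator PurC is absent, so *dulA* is not transcribed.
So DulA is not produced.
With no repressor bound, *fenS* is transcribed.
So FenS is produced and active.
Tagatose is absent, so WexG is inactive.
With no repressor bound, *fenT* is transcribed.
So FenT is produced and active.
No repressor is bound and FenS and FenT are active, so *quvH* is transcribed.
So QuvH is produced and active.
No repressor is bound and HolW and QuvH are active, so *yilA* is transcribed.

ON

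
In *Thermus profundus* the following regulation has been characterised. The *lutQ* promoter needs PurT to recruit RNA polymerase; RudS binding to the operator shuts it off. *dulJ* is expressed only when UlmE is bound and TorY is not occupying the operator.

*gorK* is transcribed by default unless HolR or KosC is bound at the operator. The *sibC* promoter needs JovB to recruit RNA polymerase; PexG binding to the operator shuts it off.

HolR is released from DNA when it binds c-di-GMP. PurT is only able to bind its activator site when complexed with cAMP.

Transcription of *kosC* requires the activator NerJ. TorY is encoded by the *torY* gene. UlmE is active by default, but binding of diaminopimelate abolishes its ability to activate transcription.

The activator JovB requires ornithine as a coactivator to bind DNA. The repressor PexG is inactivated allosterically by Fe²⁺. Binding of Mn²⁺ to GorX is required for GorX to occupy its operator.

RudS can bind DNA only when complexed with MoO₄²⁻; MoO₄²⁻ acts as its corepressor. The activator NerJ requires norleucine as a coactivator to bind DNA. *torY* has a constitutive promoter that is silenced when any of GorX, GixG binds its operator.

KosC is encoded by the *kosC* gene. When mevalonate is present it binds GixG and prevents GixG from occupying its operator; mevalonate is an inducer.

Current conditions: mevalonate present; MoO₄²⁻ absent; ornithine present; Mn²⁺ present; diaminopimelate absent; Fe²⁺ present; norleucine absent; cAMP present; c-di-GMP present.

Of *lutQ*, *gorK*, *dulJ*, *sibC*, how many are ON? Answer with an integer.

4

cAMP is present, so PurT is active.
MoO₄²⁻ is absent, so RudS is inactive.
No repressor is bound and PurT is active, so *lutQ* is transcribed.
→ *lutQ* is ON.
c-di-GMP is present, so HolR is inactive.
Norleucine is absent, so NerJ is inactive.
Required activator NerJ is absent, so *kosC* is not transcribed.
So KosC is not produced.
With no repressor bound, *gorK* is transcribed.
→ *gorK* is ON.
Diaminopimelate is absent, so UlmE is active.
Mn²⁺ is present, so GorX is active.
Mevalonate is present, so GixG is inactive.
With repressor GorX bound, *torY* is not transcribed.
So TorY is not produced.
No repressor is bound and UlmE is active, so *dulJ* is transcribed.
→ *dulJ* is ON.
Fe²⁺ is present, so PexG is inactive.
Ornithine is present, so JovB is active.
No repressor is bound and JovB is active, so *sibC* is transcribed.
→ *sibC* is ON.
4 of the 4 genes are transcribed.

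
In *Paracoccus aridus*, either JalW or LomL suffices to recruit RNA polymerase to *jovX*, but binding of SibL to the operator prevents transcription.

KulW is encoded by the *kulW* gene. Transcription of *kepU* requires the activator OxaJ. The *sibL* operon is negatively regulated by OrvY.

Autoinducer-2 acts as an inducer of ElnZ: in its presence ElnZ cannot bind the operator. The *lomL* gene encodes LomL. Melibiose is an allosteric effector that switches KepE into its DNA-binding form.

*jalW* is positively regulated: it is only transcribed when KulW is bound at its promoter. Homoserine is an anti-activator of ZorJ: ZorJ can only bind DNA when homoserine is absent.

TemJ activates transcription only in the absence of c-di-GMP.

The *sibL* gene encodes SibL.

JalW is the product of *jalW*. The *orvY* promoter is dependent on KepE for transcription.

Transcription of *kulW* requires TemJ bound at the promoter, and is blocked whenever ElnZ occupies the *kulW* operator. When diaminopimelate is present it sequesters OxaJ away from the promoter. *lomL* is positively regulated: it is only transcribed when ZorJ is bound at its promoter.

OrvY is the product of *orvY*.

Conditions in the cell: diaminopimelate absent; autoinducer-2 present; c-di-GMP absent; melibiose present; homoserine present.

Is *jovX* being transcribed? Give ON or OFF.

ON

c-di-GMP is absent, so TemJ is active.
Autoinducer-2 is present, so ElnZ is inactive.
No repressor is bound and TemJ is active, so *kulW* is transcribed.
So KulW is produced and active.
No repressor is bound and KulW is active, so *jalW* is transcribed.
So JalW is produced and active.
Melibiose is present, so KepE is active.
No repressor is bound and KepE is active, so *orvY* is transcribed.
So OrvY is produced and active.
With repressor OrvY bound, *sibL* is not transcribed.
So SibL is not produced.
Homoserine is present, so ZorJ is inactive.
Required activator ZorJ is absent, so *lomL* is not transcribed.
So LomL is not produced.
Activator JalW is present, so *jovX* is transcribed.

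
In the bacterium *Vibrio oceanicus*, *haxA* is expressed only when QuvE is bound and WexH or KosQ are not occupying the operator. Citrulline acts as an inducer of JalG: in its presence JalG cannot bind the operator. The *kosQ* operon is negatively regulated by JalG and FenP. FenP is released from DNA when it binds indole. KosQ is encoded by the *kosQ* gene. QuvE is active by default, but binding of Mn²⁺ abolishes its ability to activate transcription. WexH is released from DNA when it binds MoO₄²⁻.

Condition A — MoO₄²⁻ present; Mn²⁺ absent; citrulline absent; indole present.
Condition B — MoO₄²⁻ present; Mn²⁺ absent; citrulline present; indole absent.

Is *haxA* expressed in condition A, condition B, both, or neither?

both

Condition A:
MoO₄²⁻ is present, so WexH is inactive.
Mn²⁺ is absent, so QuvE is active.
Citrulline is absent, so JalG is active.
Indole is present, so FenP is inactive.
With repressor JalG bound, *kosQ* is not transcribed.
So KosQ is not produced.
No repressor is bound and QuvE is active, so *haxA* is transcribed.
→ *haxA* is ON in A.
Condition B:
MoO₄²⁻ is present, so WexH is inactive.
Mn²⁺ is absent, so QuvE is active.
Citrulline is present, so JalG is inactive.
Indole is absent, so FenP is active.
With repressor FenP bound, *kosQ* is not transcribed.
So KosQ is not produced.
No repressor is bound and QuvE is active, so *haxA* is transcribed.
→ *haxA* is ON in B.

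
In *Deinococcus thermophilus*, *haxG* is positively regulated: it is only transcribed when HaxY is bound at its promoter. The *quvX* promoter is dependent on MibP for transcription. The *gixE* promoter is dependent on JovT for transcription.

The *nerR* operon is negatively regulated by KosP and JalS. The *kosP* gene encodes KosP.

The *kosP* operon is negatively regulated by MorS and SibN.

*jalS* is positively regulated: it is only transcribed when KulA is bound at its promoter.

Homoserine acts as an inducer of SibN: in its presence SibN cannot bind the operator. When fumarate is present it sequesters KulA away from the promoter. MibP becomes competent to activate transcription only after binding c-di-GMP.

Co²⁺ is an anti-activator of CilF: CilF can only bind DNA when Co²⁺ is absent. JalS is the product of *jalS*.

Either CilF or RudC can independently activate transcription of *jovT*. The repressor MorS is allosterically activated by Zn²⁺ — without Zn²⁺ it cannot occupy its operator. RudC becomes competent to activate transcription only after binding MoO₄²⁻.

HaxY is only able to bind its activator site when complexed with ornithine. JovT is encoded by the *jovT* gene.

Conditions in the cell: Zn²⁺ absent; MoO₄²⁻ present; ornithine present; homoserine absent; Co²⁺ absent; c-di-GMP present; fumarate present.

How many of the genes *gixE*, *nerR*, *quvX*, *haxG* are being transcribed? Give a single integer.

Co²⁺ is absent, so CilF is active.
MoO₄²⁻ is present, so RudC is active.
Activator CilF is present, so *jovT* is transcribed.
So JovT is produced and active.
No repressor is bound and JovT is active, so *gixE* is transcribed.
→ *gixE* is ON.
Zn²⁺ is absent, so MorS is inactive.
Homoserine is absent, so SibN is active.
With repressor SibN bound, *kosP* is not transcribed.
So KosP is not produced.
Fumarate is present, so KulA is inactive.
Required activator KulA is absent, so *jalS* is not transcribed.
So JalS is not produced.
With no repressor bound, *nerR* is transcribed.
→ *nerR* is ON.
c-di-GMP is present, so MibP is active.
No repressor is bound and MibP is active, so *quvX* is transcribed.
→ *quvX* is ON.
Ornithine is present, so HaxY is active.
No repressor is bound and HaxY is active, so *haxG* is transcribed.
→ *haxG* is ON.
4 of the 4 genes are transcribed.

4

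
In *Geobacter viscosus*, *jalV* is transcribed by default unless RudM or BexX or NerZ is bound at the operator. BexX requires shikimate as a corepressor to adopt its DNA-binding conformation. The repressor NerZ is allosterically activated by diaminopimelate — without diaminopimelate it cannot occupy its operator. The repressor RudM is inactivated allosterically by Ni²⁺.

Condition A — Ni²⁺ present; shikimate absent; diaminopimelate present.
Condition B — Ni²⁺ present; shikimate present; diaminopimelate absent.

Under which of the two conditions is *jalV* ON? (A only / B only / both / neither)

Condition A:
Ni²⁺ is present, so RudM is inactive.
Shikimate is absent, so BexX is inactive.
Diaminopimelate is present, so NerZ is active.
With repressor NerZ bound, *jalV* is not transcribed.
→ *jalV* is OFF in A.
Condition B:
Ni²⁺ is present, so RudM is inactive.
Shikimate is present, so BexX is active.
Diaminopimelate is absent, so NerZ is inactive.
With repressor BexX bound, *jalV* is not transcribed.
→ *jalV* is OFF in B.

neither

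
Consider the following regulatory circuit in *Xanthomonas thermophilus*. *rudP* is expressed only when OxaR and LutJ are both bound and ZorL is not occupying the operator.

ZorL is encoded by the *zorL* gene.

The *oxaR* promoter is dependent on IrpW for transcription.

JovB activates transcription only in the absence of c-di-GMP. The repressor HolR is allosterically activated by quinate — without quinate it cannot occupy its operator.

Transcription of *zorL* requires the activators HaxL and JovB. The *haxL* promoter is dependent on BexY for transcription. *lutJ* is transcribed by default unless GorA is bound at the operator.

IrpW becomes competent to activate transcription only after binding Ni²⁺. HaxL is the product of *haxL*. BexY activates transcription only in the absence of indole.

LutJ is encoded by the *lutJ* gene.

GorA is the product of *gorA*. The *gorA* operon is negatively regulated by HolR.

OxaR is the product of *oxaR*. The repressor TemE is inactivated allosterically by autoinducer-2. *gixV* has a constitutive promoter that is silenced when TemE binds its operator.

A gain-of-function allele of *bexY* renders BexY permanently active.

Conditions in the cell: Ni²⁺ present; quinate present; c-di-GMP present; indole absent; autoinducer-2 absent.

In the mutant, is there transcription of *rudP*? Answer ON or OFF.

Ni²⁺ is present, so IrpW is active.
No repressor is bound and IrpW is active, so *oxaR* is transcribed.
So OxaR is produced and active.
Quinate is present, so HolR is active.
With repressor HolR bound, *gorA* is not transcribed.
So GorA is not produced.
With no repressor bound, *lutJ* is transcribed.
So LutJ is produced and active.
BexY is constitutively active in this strain.
No repressor is bound and BexY is active, so *haxL* is transcribed.
So HaxL is produced and active.
c-di-GMP is present, so JovB is inactive.
Required activator JovB is absent, so *zorL* is not transcribed.
So ZorL is not produced.
No repressor is bound and OxaR and LutJ are active, so *rudP* is transcribed.

ON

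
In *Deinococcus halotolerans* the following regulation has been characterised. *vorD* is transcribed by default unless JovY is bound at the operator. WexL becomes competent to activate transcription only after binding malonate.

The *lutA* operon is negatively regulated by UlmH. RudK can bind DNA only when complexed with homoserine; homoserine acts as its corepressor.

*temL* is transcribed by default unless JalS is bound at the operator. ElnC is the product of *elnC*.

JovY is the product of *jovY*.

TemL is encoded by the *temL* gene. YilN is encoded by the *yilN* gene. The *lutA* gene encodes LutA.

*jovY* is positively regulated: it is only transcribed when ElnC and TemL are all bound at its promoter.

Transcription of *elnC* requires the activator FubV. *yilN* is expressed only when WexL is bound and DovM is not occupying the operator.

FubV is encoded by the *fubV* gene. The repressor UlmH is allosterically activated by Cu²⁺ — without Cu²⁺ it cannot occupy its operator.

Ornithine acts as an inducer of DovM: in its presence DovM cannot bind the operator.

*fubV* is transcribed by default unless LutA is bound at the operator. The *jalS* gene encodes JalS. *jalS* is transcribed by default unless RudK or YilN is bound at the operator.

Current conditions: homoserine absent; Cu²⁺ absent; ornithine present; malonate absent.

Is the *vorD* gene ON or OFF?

ON

Cu²⁺ is absent, so UlmH is inactive.
With no repressor bound, *lutA* is transcribed.
So LutA is produced and active.
With repressor LutA bound, *fubV* is not transcribed.
So FubV is not produced.
Required activator FubV is absent, so *elnC* is not transcribed.
So ElnC is not produced.
Homoserine is absent, so RudK is inactive.
Malonate is absent, so WexL is inactive.
Ornithine is present, so DovM is inactive.
Required activator WexL is absent, so *yilN* is not transcribed.
So YilN is not produced.
With no repressor bound, *jalS* is transcribed.
So JalS is produced and active.
With repressor JalS bound, *temL* is not transcribed.
So TemL is not produced.
Required activator ElnC is absent, so *jovY* is not transcribed.
So JovY is not produced.
With no repressor bound, *vorD* is transcribed.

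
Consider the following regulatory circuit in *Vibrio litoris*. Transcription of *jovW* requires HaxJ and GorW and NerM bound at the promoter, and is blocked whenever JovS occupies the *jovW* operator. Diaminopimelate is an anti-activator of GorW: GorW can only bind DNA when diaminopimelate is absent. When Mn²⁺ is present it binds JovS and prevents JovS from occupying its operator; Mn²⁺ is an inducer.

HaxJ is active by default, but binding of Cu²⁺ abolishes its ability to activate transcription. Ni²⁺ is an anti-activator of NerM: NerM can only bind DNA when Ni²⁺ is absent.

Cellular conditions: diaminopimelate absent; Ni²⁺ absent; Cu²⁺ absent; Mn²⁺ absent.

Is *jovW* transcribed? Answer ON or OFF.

Mn²⁺ is absent, so JovS is active.
Cu²⁺ is absent, so HaxJ is active.
Diaminopimelate is absent, so GorW is active.
Ni²⁺ is absent, so NerM is active.
With repressor JovS bound, *jovW* is not transcribed.

OFF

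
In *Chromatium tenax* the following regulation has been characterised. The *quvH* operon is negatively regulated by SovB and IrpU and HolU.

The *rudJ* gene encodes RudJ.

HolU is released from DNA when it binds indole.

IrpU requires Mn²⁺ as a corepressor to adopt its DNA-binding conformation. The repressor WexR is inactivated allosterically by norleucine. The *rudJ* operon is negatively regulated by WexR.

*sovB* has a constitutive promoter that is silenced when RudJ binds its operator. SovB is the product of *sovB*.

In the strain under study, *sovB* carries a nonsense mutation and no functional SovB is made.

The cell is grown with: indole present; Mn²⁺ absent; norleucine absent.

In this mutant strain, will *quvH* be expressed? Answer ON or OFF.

ON

SovB is non-functional in this strain, so it has no effect.
Mn²⁺ is absent, so IrpU is inactive.
Indole is present, so HolU is inactive.
With no repressor bound, *quvH* is transcribed.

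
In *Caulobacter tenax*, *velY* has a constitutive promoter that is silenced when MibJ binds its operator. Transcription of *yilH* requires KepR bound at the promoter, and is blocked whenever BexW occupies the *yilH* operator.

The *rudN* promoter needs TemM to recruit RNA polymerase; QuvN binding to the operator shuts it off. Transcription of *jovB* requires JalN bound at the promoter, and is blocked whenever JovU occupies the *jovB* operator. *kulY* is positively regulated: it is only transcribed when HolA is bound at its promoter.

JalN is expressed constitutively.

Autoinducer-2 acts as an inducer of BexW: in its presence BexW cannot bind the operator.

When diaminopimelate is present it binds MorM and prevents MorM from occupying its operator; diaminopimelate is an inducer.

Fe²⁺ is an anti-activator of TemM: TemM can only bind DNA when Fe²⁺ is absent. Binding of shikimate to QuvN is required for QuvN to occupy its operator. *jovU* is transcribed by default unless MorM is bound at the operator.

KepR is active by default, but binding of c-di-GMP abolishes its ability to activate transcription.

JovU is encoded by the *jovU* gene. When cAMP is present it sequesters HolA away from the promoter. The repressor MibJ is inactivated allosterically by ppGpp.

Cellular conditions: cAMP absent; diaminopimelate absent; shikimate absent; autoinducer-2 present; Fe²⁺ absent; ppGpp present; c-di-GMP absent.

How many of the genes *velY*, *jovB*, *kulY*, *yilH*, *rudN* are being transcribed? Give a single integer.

ppGpp is present, so MibJ is inactive.
With no repressor bound, *velY* is transcribed.
→ *velY* is ON.
Diaminopimelate is absent, so MorM is active.
With repressor MorM bound, *jovU* is not transcribed.
So JovU is not produced.
JalN is produced constitutively and is active.
No repressor is bound and JalN is active, so *jovB* is transcribed.
→ *jovB* is ON.
cAMP is absent, so HolA is active.
No repressor is bound and HolA is active, so *kulY* is transcribed.
→ *kulY* is ON.
c-di-GMP is absent, so KepR is active.
Autoinducer-2 is present, so BexW is inactive.
No repressor is bound and KepR is active, so *yilH* is transcribed.
→ *yilH* is ON.
Fe²⁺ is absent, so TemM is active.
Shikimate is absent, so QuvN is inactive.
No repressor is bound and TemM is active, so *rudN* is transcribed.
→ *rudN* is ON.
5 of the 5 genes are transcribed.

5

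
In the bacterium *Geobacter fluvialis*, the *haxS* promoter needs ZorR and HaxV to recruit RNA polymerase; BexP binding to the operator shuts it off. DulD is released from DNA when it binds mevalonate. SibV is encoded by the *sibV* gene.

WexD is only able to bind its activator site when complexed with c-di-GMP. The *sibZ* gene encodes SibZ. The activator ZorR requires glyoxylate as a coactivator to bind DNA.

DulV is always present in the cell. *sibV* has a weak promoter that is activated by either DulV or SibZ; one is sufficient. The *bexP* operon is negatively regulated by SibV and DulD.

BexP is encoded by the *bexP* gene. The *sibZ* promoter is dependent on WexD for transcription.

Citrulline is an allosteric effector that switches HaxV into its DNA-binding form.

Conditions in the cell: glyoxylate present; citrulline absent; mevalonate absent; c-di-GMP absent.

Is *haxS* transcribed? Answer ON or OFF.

OFF

Glyoxylate is present, so ZorR is active.
Citrulline is absent, so HaxV is inactive.
DulV is produced constitutively and is active.
c-di-GMP is absent, so WexD is inactive.
Required activator WexD is absent, so *sibZ* is not transcribed.
So SibZ is not produced.
Activator DulV is present, so *sibV* is transcribed.
So SibV is produced and active.
Mevalonate is absent, so DulD is active.
With repressor SibV bound, *bexP* is not transcribed.
So BexP is not produced.
Required activator HaxV is absent, so *haxS* is not transcribed.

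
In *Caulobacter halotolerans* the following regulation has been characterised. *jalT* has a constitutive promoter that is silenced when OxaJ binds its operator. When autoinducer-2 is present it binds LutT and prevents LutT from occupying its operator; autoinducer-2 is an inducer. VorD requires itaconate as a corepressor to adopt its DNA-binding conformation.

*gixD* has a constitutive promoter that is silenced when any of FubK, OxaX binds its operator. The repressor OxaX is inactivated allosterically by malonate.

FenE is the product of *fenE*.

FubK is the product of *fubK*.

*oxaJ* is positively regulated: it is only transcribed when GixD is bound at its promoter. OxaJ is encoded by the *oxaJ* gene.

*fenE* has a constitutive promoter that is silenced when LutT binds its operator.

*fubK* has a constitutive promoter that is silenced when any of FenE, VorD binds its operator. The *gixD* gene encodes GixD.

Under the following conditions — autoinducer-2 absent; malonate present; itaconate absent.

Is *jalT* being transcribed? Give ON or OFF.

ON

Autoinducer-2 is absent, so LutT is active.
With repressor LutT bound, *fenE* is not transcribed.
So FenE is not produced.
Itaconate is absent, so VorD is inactive.
With no repressor bound, *fubK* is transcribed.
So FubK is produced and active.
Malonate is present, so OxaX is inactive.
With repressor FubK bound, *gixD* is not transcribed.
So GixD is not produced.
Required activator GixD is absent, so *oxaJ* is not transcribed.
So OxaJ is not produced.
With no repressor bound, *jalT* is transcribed.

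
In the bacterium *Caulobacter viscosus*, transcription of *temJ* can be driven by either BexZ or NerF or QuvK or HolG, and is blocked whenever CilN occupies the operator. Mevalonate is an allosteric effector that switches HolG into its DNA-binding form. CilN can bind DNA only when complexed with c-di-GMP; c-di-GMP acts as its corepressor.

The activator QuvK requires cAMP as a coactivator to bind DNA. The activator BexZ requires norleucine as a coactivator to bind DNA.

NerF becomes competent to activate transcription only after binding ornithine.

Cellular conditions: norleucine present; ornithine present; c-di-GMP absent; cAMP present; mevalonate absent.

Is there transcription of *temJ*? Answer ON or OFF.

Norleucine is present, so BexZ is active.
Ornithine is present, so NerF is active.
cAMP is present, so QuvK is active.
Mevalonate is absent, so HolG is inactive.
c-di-GMP is absent, so CilN is inactive.
Activator BexZ is present, so *temJ* is transcribed.

ON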